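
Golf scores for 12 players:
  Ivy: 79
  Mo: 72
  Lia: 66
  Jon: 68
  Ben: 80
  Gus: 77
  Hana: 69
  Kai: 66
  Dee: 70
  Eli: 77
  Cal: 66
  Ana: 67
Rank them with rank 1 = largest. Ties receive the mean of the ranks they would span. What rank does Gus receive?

Sorted (descending): 80, 79, 77, 77, 72, 70, 69, 68, 67, 66, 66, 66
The 2 values of 77 occupy positions 3–4 → average rank (3+4)/2 = 3.5.
The 3 values of 66 occupy positions 10–12 → average rank 11.
Gus has value 77 → rank 3.5.

3.5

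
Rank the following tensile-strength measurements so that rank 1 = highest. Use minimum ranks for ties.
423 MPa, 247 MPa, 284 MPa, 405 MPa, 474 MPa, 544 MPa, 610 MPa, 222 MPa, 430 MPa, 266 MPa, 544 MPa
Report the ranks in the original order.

6, 10, 8, 7, 4, 2, 1, 11, 5, 9, 2

Sorted (descending): 610, 544, 544, 474, 430, 423, 405, 284, 266, 247, 222
The 2 values of 544 occupy positions 2–3 → each gets rank 2.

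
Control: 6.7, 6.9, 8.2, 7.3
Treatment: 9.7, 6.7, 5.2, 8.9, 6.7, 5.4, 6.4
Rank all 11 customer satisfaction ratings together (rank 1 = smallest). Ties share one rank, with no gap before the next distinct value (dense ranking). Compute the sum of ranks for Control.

Sorted (ascending): 5.2, 5.4, 6.4, 6.7, 6.7, 6.7, 6.9, 7.3, 8.2, 8.9, 9.7
The 3 values of 6.7 share dense rank 4.
Remaining distinct values take the next consecutive integers.
Control values → pooled ranks: 6.7→4, 6.9→5, 8.2→7, 7.3→6
Rank sum = 4 + 5 + 7 + 6 = 22

22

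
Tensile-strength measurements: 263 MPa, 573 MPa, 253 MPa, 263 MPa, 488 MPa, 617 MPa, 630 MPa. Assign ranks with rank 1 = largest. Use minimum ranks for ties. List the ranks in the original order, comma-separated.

Sorted (descending): 630, 617, 573, 488, 263, 263, 253
The 2 values of 263 occupy positions 5–6 → each gets rank 5.

5, 3, 7, 5, 4, 2, 1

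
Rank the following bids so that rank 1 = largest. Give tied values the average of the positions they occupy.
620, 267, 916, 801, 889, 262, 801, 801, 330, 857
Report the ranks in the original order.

Sorted (descending): 916, 889, 857, 801, 801, 801, 620, 330, 267, 262
The 3 values of 801 occupy positions 4–6 → average rank 5.

7, 9, 1, 5, 2, 10, 5, 5, 8, 3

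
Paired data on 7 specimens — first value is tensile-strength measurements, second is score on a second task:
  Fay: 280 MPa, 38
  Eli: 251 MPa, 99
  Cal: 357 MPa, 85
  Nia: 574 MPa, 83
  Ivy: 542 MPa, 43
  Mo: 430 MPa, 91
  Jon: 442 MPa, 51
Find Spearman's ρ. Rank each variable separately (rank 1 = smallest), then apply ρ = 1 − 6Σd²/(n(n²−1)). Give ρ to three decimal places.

Ranks of variable 1: 2, 1, 3, 7, 6, 4, 5
Ranks of variable 2: 1, 7, 5, 4, 2, 6, 3
d = r₁ − r₂: 1, -6, -2, 3, 4, -2, 2
d²: 1, 36, 4, 9, 16, 4, 4; Σd² = 74
ρ = 1 − 6·74/(7·48) = 1 − 444/336 = -0.321

-0.321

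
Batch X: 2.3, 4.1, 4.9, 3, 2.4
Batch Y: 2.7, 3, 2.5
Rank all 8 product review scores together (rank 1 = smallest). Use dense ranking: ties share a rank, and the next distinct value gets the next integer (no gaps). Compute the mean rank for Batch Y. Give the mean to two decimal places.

Sorted (ascending): 2.3, 2.4, 2.5, 2.7, 3, 3, 4.1, 4.9
The 2 values of 3 share dense rank 5.
Remaining distinct values take the next consecutive integers.
Batch Y values → pooled ranks: 2.7→4, 3→5, 2.5→3
Mean rank = (4 + 5 + 3) / 3 = 4.00

4.00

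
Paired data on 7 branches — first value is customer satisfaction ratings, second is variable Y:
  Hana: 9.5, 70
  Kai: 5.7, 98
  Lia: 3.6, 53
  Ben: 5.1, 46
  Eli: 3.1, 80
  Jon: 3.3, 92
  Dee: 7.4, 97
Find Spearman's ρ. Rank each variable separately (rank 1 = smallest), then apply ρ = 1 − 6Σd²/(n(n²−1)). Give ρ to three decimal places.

Ranks of variable 1: 7, 5, 3, 4, 1, 2, 6
Ranks of variable 2: 3, 7, 2, 1, 4, 5, 6
d = r₁ − r₂: 4, -2, 1, 3, -3, -3, 0
d²: 16, 4, 1, 9, 9, 9, 0; Σd² = 48
ρ = 1 − 6·48/(7·48) = 1 − 288/336 = 0.143

0.143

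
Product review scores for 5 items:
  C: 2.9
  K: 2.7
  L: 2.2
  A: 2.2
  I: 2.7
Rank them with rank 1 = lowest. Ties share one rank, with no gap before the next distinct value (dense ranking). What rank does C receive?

Sorted (ascending): 2.2, 2.2, 2.7, 2.7, 2.9
The 2 values of 2.2 share dense rank 1.
The 2 values of 2.7 share dense rank 2.
Remaining distinct values take the next consecutive integers.
C has value 2.9 → rank 3.

3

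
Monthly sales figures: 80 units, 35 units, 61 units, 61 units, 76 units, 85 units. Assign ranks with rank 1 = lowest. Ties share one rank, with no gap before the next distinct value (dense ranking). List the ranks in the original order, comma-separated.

4, 1, 2, 2, 3, 5

Sorted (ascending): 35, 61, 61, 76, 80, 85
The 2 values of 61 share dense rank 2.
Remaining distinct values take the next consecutive integers.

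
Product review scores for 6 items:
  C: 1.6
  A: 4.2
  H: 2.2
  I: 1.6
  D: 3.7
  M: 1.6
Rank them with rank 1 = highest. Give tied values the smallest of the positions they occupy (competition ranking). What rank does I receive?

Sorted (descending): 4.2, 3.7, 2.2, 1.6, 1.6, 1.6
The 3 values of 1.6 occupy positions 4–6 → each gets rank 4.
I has value 1.6 → rank 4.

4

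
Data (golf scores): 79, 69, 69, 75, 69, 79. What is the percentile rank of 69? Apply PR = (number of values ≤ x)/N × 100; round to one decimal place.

N = 6.
Strictly below 69: 0. Equal to 69: 3.
PR = 3/6 × 100 = 50.0

50.0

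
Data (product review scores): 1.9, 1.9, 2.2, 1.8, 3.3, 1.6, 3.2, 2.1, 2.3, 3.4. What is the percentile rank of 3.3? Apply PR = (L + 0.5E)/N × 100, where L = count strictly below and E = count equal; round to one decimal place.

N = 10.
Strictly below 3.3: 8. Equal to 3.3: 1.
PR = (8 + 0.5·1)/10 × 100 = 85.0

85.0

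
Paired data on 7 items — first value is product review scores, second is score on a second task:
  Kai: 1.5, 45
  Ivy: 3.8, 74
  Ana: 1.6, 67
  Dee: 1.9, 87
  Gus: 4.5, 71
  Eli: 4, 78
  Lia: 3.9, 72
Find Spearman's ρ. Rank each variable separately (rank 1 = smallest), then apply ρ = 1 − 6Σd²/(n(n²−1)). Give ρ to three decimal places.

0.393

Ranks of variable 1: 1, 4, 2, 3, 7, 6, 5
Ranks of variable 2: 1, 5, 2, 7, 3, 6, 4
d = r₁ − r₂: 0, -1, 0, -4, 4, 0, 1
d²: 0, 1, 0, 16, 16, 0, 1; Σd² = 34
ρ = 1 − 6·34/(7·48) = 1 − 204/336 = 0.393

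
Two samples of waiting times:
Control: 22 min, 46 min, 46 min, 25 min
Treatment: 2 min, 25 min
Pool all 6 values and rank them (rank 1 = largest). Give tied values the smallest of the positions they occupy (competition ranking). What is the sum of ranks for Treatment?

9

Sorted (descending): 46, 46, 25, 25, 22, 2
The 2 values of 46 occupy positions 1–2 → each gets rank 1.
The 2 values of 25 occupy positions 3–4 → each gets rank 3.
Treatment values → pooled ranks: 2→6, 25→3
Rank sum = 6 + 3 = 9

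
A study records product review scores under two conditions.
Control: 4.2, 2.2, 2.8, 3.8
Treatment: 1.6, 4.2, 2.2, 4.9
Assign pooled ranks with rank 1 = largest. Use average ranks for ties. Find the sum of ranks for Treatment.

18

Sorted (descending): 4.9, 4.2, 4.2, 3.8, 2.8, 2.2, 2.2, 1.6
The 2 values of 4.2 occupy positions 2–3 → average rank (2+3)/2 = 2.5.
The 2 values of 2.2 occupy positions 6–7 → average rank (6+7)/2 = 6.5.
Treatment values → pooled ranks: 1.6→8, 4.2→2.5, 2.2→6.5, 4.9→1
Rank sum = 8 + 2.5 + 6.5 + 1 = 18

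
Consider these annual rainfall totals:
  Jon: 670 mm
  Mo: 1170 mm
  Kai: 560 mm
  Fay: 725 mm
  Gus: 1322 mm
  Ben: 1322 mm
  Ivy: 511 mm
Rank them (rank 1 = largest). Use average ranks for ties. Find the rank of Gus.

1.5

Sorted (descending): 1322, 1322, 1170, 725, 670, 560, 511
The 2 values of 1322 occupy positions 1–2 → average rank (1+2)/2 = 1.5.
Gus has value 1322 mm → rank 1.5.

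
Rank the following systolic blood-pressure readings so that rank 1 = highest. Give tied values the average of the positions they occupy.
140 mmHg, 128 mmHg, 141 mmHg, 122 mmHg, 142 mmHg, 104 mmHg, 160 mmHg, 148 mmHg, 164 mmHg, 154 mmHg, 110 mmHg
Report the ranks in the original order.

7, 8, 6, 9, 5, 11, 2, 4, 1, 3, 10

Sorted (descending): 164, 160, 154, 148, 142, 141, 140, 128, 122, 110, 104
No ties — each value takes its position as its rank.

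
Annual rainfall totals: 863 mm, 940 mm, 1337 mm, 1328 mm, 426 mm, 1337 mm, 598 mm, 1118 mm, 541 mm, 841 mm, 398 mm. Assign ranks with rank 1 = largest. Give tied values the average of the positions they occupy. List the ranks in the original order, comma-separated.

6, 5, 1.5, 3, 10, 1.5, 8, 4, 9, 7, 11

Sorted (descending): 1337, 1337, 1328, 1118, 940, 863, 841, 598, 541, 426, 398
The 2 values of 1337 occupy positions 1–2 → average rank (1+2)/2 = 1.5.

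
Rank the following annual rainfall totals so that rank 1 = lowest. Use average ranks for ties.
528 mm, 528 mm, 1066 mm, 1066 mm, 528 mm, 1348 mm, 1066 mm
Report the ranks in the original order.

2, 2, 5, 5, 2, 7, 5

Sorted (ascending): 528, 528, 528, 1066, 1066, 1066, 1348
The 3 values of 528 occupy positions 1–3 → average rank 2.
The 3 values of 1066 occupy positions 4–6 → average rank 5.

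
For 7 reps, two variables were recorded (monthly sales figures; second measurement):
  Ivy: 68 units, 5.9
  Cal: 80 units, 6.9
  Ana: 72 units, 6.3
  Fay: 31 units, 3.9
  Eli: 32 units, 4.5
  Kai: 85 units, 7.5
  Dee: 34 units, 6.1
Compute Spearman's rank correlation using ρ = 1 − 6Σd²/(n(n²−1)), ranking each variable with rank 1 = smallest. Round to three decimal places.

0.964

Ranks of variable 1: 4, 6, 5, 1, 2, 7, 3
Ranks of variable 2: 3, 6, 5, 1, 2, 7, 4
d = r₁ − r₂: 1, 0, 0, 0, 0, 0, -1
d²: 1, 0, 0, 0, 0, 0, 1; Σd² = 2
ρ = 1 − 6·2/(7·48) = 1 − 12/336 = 0.964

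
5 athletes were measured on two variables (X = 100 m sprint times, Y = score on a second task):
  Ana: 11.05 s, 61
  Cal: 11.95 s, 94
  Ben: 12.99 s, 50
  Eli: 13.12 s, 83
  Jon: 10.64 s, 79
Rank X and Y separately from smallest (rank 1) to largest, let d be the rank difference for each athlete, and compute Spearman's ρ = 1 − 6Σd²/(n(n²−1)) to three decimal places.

Ranks of variable 1: 2, 3, 4, 5, 1
Ranks of variable 2: 2, 5, 1, 4, 3
d = r₁ − r₂: 0, -2, 3, 1, -2
d²: 0, 4, 9, 1, 4; Σd² = 18
ρ = 1 − 6·18/(5·24) = 1 − 108/120 = 0.100

0.100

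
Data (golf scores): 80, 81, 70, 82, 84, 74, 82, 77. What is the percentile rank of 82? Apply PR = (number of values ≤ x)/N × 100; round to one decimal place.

87.5

N = 8.
Strictly below 82: 5. Equal to 82: 2.
PR = 7/8 × 100 = 87.5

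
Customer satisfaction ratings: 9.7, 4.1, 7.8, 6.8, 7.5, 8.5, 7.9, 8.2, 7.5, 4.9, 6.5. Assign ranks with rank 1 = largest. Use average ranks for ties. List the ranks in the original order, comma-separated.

Sorted (descending): 9.7, 8.5, 8.2, 7.9, 7.8, 7.5, 7.5, 6.8, 6.5, 4.9, 4.1
The 2 values of 7.5 occupy positions 6–7 → average rank (6+7)/2 = 6.5.

1, 11, 5, 8, 6.5, 2, 4, 3, 6.5, 10, 9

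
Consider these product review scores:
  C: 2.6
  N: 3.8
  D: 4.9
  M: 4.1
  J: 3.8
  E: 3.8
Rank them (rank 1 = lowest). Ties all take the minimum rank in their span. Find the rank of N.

2

Sorted (ascending): 2.6, 3.8, 3.8, 3.8, 4.1, 4.9
The 3 values of 3.8 occupy positions 2–4 → each gets rank 2.
N has value 3.8 → rank 2.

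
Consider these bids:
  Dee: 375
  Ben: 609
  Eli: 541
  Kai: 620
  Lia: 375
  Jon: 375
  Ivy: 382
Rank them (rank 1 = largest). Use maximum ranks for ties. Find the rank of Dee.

7

Sorted (descending): 620, 609, 541, 382, 375, 375, 375
The 3 values of 375 occupy positions 5–7 → each gets rank 7.
Dee has value 375 → rank 7.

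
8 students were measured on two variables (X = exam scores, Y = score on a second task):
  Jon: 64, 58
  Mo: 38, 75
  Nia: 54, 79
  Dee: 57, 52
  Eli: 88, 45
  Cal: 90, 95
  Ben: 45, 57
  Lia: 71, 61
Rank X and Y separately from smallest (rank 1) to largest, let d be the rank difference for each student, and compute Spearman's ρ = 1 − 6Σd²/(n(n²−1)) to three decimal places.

0.000

Ranks of variable 1: 5, 1, 3, 4, 7, 8, 2, 6
Ranks of variable 2: 4, 6, 7, 2, 1, 8, 3, 5
d = r₁ − r₂: 1, -5, -4, 2, 6, 0, -1, 1
d²: 1, 25, 16, 4, 36, 0, 1, 1; Σd² = 84
ρ = 1 − 6·84/(8·63) = 1 − 504/504 = 0.000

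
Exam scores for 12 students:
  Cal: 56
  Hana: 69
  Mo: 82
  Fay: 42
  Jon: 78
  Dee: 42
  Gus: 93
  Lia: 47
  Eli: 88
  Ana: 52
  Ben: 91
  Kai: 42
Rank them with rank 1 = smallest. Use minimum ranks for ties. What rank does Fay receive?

1

Sorted (ascending): 42, 42, 42, 47, 52, 56, 69, 78, 82, 88, 91, 93
The 3 values of 42 occupy positions 1–3 → each gets rank 1.
Fay has value 42 → rank 1.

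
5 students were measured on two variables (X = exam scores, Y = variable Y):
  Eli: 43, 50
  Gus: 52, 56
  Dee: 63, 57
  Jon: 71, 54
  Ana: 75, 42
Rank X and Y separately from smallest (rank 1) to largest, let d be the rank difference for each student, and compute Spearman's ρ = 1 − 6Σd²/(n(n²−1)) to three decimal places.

Ranks of variable 1: 1, 2, 3, 4, 5
Ranks of variable 2: 2, 4, 5, 3, 1
d = r₁ − r₂: -1, -2, -2, 1, 4
d²: 1, 4, 4, 1, 16; Σd² = 26
ρ = 1 − 6·26/(5·24) = 1 − 156/120 = -0.300

-0.300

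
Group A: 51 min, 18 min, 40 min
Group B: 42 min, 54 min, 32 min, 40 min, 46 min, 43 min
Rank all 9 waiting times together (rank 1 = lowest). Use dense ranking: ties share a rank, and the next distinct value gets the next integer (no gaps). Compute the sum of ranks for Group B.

28

Sorted (ascending): 18, 32, 40, 40, 42, 43, 46, 51, 54
The 2 values of 40 share dense rank 3.
Remaining distinct values take the next consecutive integers.
Group B values → pooled ranks: 42→4, 54→8, 32→2, 40→3, 46→6, 43→5
Rank sum = 4 + 8 + 2 + 3 + 6 + 5 = 28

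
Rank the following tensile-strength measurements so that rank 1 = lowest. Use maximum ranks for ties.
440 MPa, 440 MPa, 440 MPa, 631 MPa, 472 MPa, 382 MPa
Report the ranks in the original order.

4, 4, 4, 6, 5, 1

Sorted (ascending): 382, 440, 440, 440, 472, 631
The 3 values of 440 occupy positions 2–4 → each gets rank 4.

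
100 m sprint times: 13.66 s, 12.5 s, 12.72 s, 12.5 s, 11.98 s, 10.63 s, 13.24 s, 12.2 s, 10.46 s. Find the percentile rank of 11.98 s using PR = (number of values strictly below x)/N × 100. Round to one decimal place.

N = 9.
Strictly below 11.98: 2. Equal to 11.98: 1.
PR = 2/9 × 100 = 22.2

22.2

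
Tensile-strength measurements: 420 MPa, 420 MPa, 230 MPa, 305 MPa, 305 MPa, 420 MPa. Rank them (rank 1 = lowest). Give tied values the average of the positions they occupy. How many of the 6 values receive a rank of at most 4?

Sorted (ascending): 230, 305, 305, 420, 420, 420
The 2 values of 305 occupy positions 2–3 → average rank (2+3)/2 = 2.5.
The 3 values of 420 occupy positions 4–6 → average rank 5.
Ranks ≤ 4: {1, 2.5, 2.5} → 3 values.

3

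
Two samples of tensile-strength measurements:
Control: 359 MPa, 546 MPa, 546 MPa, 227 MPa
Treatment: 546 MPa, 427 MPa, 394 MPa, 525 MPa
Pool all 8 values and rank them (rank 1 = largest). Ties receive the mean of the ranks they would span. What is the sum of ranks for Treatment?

17

Sorted (descending): 546, 546, 546, 525, 427, 394, 359, 227
The 3 values of 546 occupy positions 1–3 → average rank 2.
Treatment values → pooled ranks: 546→2, 427→5, 394→6, 525→4
Rank sum = 2 + 5 + 6 + 4 = 17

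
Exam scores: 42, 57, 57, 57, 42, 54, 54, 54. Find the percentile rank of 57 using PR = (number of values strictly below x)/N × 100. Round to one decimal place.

N = 8.
Strictly below 57: 5. Equal to 57: 3.
PR = 5/8 × 100 = 62.5

62.5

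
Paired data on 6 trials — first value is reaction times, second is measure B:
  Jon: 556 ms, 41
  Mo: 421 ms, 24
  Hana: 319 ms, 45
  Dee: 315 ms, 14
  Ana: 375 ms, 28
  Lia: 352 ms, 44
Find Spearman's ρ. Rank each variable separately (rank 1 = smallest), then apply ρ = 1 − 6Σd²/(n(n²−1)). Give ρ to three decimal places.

Ranks of variable 1: 6, 5, 2, 1, 4, 3
Ranks of variable 2: 4, 2, 6, 1, 3, 5
d = r₁ − r₂: 2, 3, -4, 0, 1, -2
d²: 4, 9, 16, 0, 1, 4; Σd² = 34
ρ = 1 − 6·34/(6·35) = 1 − 204/210 = 0.029

0.029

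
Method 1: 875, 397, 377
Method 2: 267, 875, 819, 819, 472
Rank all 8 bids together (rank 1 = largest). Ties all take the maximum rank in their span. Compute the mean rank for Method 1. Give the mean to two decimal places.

Sorted (descending): 875, 875, 819, 819, 472, 397, 377, 267
The 2 values of 875 occupy positions 1–2 → each gets rank 2.
The 2 values of 819 occupy positions 3–4 → each gets rank 4.
Method 1 values → pooled ranks: 875→2, 397→6, 377→7
Mean rank = (2 + 6 + 7) / 3 = 5.00

5.00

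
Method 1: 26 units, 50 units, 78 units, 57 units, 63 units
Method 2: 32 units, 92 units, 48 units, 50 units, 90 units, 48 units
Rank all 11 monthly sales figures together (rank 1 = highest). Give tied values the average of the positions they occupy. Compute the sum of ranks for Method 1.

29.5

Sorted (descending): 92, 90, 78, 63, 57, 50, 50, 48, 48, 32, 26
The 2 values of 50 occupy positions 6–7 → average rank (6+7)/2 = 6.5.
The 2 values of 48 occupy positions 8–9 → average rank (8+9)/2 = 8.5.
Method 1 values → pooled ranks: 26→11, 50→6.5, 78→3, 57→5, 63→4
Rank sum = 11 + 6.5 + 3 + 5 + 4 = 29.5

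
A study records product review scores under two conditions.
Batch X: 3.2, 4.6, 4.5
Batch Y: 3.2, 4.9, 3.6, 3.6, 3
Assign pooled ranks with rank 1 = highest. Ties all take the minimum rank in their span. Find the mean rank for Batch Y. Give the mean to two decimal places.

Sorted (descending): 4.9, 4.6, 4.5, 3.6, 3.6, 3.2, 3.2, 3
The 2 values of 3.6 occupy positions 4–5 → each gets rank 4.
The 2 values of 3.2 occupy positions 6–7 → each gets rank 6.
Batch Y values → pooled ranks: 3.2→6, 4.9→1, 3.6→4, 3.6→4, 3→8
Mean rank = (6 + 1 + 4 + 4 + 8) / 5 = 4.60

4.60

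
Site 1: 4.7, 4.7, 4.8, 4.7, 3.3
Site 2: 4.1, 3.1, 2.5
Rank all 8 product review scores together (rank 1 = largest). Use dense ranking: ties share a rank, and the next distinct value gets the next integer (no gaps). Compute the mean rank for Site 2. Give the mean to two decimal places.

Sorted (descending): 4.8, 4.7, 4.7, 4.7, 4.1, 3.3, 3.1, 2.5
The 3 values of 4.7 share dense rank 2.
Remaining distinct values take the next consecutive integers.
Site 2 values → pooled ranks: 4.1→3, 3.1→5, 2.5→6
Mean rank = (3 + 5 + 6) / 3 = 4.67

4.67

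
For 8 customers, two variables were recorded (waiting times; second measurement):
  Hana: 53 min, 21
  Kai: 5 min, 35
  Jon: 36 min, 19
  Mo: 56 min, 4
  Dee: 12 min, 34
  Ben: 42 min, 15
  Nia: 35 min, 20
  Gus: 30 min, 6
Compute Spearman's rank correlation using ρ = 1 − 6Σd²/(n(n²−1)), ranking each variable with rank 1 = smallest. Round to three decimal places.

-0.619

Ranks of variable 1: 7, 1, 5, 8, 2, 6, 4, 3
Ranks of variable 2: 6, 8, 4, 1, 7, 3, 5, 2
d = r₁ − r₂: 1, -7, 1, 7, -5, 3, -1, 1
d²: 1, 49, 1, 49, 25, 9, 1, 1; Σd² = 136
ρ = 1 − 6·136/(8·63) = 1 − 816/504 = -0.619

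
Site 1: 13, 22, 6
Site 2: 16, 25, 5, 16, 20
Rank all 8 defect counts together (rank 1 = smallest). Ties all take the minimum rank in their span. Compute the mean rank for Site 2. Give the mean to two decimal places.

4.60

Sorted (ascending): 5, 6, 13, 16, 16, 20, 22, 25
The 2 values of 16 occupy positions 4–5 → each gets rank 4.
Site 2 values → pooled ranks: 16→4, 25→8, 5→1, 16→4, 20→6
Mean rank = (4 + 8 + 1 + 4 + 6) / 5 = 4.60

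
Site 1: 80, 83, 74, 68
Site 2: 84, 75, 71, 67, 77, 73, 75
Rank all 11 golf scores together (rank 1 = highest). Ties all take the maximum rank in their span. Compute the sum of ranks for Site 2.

45

Sorted (descending): 84, 83, 80, 77, 75, 75, 74, 73, 71, 68, 67
The 2 values of 75 occupy positions 5–6 → each gets rank 6.
Site 2 values → pooled ranks: 84→1, 75→6, 71→9, 67→11, 77→4, 73→8, 75→6
Rank sum = 1 + 6 + 9 + 11 + 4 + 8 + 6 = 45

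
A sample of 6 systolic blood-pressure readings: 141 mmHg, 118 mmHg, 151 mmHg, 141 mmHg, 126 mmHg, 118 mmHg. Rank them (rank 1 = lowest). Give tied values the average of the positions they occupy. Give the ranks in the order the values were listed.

Sorted (ascending): 118, 118, 126, 141, 141, 151
The 2 values of 118 occupy positions 1–2 → average rank (1+2)/2 = 1.5.
The 2 values of 141 occupy positions 4–5 → average rank (4+5)/2 = 4.5.

4.5, 1.5, 6, 4.5, 3, 1.5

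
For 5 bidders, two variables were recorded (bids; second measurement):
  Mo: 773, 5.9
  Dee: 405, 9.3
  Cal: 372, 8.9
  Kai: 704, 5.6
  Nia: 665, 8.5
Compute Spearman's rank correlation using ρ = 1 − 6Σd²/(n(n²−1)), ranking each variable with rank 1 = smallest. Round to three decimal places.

Ranks of variable 1: 5, 2, 1, 4, 3
Ranks of variable 2: 2, 5, 4, 1, 3
d = r₁ − r₂: 3, -3, -3, 3, 0
d²: 9, 9, 9, 9, 0; Σd² = 36
ρ = 1 − 6·36/(5·24) = 1 − 216/120 = -0.800

-0.800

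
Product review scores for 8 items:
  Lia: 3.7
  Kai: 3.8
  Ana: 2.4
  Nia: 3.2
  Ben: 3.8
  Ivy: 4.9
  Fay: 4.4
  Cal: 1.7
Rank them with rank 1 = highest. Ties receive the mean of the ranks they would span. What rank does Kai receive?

Sorted (descending): 4.9, 4.4, 3.8, 3.8, 3.7, 3.2, 2.4, 1.7
The 2 values of 3.8 occupy positions 3–4 → average rank (3+4)/2 = 3.5.
Kai has value 3.8 → rank 3.5.

3.5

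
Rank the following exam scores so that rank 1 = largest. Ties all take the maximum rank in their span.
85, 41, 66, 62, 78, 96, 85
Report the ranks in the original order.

Sorted (descending): 96, 85, 85, 78, 66, 62, 41
The 2 values of 85 occupy positions 2–3 → each gets rank 3.

3, 7, 5, 6, 4, 1, 3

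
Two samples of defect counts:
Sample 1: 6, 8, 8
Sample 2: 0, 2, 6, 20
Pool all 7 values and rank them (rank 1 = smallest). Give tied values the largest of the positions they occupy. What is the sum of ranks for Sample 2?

14

Sorted (ascending): 0, 2, 6, 6, 8, 8, 20
The 2 values of 6 occupy positions 3–4 → each gets rank 4.
The 2 values of 8 occupy positions 5–6 → each gets rank 6.
Sample 2 values → pooled ranks: 0→1, 2→2, 6→4, 20→7
Rank sum = 1 + 2 + 4 + 7 = 14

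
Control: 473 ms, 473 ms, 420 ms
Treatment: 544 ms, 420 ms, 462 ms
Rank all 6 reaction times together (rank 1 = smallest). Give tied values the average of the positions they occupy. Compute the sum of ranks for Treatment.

Sorted (ascending): 420, 420, 462, 473, 473, 544
The 2 values of 420 occupy positions 1–2 → average rank (1+2)/2 = 1.5.
The 2 values of 473 occupy positions 4–5 → average rank (4+5)/2 = 4.5.
Treatment values → pooled ranks: 544→6, 420→1.5, 462→3
Rank sum = 6 + 1.5 + 3 = 10.5

10.5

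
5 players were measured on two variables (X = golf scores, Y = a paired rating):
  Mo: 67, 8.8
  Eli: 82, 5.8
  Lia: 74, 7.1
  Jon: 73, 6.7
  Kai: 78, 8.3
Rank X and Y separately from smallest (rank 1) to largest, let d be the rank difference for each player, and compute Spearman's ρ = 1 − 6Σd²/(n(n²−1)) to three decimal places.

Ranks of variable 1: 1, 5, 3, 2, 4
Ranks of variable 2: 5, 1, 3, 2, 4
d = r₁ − r₂: -4, 4, 0, 0, 0
d²: 16, 16, 0, 0, 0; Σd² = 32
ρ = 1 − 6·32/(5·24) = 1 − 192/120 = -0.600

-0.600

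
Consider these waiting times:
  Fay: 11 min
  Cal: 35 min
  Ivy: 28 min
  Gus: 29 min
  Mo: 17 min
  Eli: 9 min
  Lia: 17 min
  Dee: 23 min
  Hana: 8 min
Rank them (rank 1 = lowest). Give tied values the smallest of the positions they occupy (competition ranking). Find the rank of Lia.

4

Sorted (ascending): 8, 9, 11, 17, 17, 23, 28, 29, 35
The 2 values of 17 occupy positions 4–5 → each gets rank 4.
Lia has value 17 min → rank 4.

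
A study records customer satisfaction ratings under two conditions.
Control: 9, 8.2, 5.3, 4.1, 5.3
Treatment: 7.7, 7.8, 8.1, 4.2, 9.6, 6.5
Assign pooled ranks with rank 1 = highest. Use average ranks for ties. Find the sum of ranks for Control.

Sorted (descending): 9.6, 9, 8.2, 8.1, 7.8, 7.7, 6.5, 5.3, 5.3, 4.2, 4.1
The 2 values of 5.3 occupy positions 8–9 → average rank (8+9)/2 = 8.5.
Control values → pooled ranks: 9→2, 8.2→3, 5.3→8.5, 4.1→11, 5.3→8.5
Rank sum = 2 + 3 + 8.5 + 11 + 8.5 = 33

33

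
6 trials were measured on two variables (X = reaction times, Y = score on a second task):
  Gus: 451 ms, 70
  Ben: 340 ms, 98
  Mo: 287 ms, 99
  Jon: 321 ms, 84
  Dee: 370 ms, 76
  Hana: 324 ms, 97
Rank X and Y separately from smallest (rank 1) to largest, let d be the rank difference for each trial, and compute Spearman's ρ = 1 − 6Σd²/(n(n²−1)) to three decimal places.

-0.771

Ranks of variable 1: 6, 4, 1, 2, 5, 3
Ranks of variable 2: 1, 5, 6, 3, 2, 4
d = r₁ − r₂: 5, -1, -5, -1, 3, -1
d²: 25, 1, 25, 1, 9, 1; Σd² = 62
ρ = 1 − 6·62/(6·35) = 1 − 372/210 = -0.771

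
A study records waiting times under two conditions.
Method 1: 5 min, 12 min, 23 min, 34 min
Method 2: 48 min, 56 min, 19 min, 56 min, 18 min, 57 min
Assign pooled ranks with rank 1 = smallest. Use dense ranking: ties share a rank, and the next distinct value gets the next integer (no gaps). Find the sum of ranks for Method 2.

39

Sorted (ascending): 5, 12, 18, 19, 23, 34, 48, 56, 56, 57
The 2 values of 56 share dense rank 8.
Remaining distinct values take the next consecutive integers.
Method 2 values → pooled ranks: 48→7, 56→8, 19→4, 56→8, 18→3, 57→9
Rank sum = 7 + 8 + 4 + 8 + 3 + 9 = 39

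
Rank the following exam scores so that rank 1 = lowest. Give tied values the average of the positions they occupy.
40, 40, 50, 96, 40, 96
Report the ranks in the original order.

Sorted (ascending): 40, 40, 40, 50, 96, 96
The 3 values of 40 occupy positions 1–3 → average rank 2.
The 2 values of 96 occupy positions 5–6 → average rank (5+6)/2 = 5.5.

2, 2, 4, 5.5, 2, 5.5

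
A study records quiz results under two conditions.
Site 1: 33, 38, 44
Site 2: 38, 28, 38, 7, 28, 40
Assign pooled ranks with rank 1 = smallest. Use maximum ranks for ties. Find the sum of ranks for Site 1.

20

Sorted (ascending): 7, 28, 28, 33, 38, 38, 38, 40, 44
The 2 values of 28 occupy positions 2–3 → each gets rank 3.
The 3 values of 38 occupy positions 5–7 → each gets rank 7.
Site 1 values → pooled ranks: 33→4, 38→7, 44→9
Rank sum = 4 + 7 + 9 = 20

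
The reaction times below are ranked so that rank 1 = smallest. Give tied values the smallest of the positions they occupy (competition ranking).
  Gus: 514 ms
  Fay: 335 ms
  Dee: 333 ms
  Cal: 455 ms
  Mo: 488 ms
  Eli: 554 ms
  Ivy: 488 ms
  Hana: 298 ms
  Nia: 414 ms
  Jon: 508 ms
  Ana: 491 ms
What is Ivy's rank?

6

Sorted (ascending): 298, 333, 335, 414, 455, 488, 488, 491, 508, 514, 554
The 2 values of 488 occupy positions 6–7 → each gets rank 6.
Ivy has value 488 ms → rank 6.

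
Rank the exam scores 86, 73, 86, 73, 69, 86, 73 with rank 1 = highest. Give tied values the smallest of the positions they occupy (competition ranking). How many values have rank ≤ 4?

6

Sorted (descending): 86, 86, 86, 73, 73, 73, 69
The 3 values of 86 occupy positions 1–3 → each gets rank 1.
The 3 values of 73 occupy positions 4–6 → each gets rank 4.
Ranks ≤ 4: {1, 1, 1, 4, 4, 4} → 6 values.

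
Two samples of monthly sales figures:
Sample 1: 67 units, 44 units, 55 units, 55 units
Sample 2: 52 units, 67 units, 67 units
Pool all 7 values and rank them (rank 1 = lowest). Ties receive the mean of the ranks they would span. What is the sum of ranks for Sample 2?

14

Sorted (ascending): 44, 52, 55, 55, 67, 67, 67
The 2 values of 55 occupy positions 3–4 → average rank (3+4)/2 = 3.5.
The 3 values of 67 occupy positions 5–7 → average rank 6.
Sample 2 values → pooled ranks: 52→2, 67→6, 67→6
Rank sum = 2 + 6 + 6 = 14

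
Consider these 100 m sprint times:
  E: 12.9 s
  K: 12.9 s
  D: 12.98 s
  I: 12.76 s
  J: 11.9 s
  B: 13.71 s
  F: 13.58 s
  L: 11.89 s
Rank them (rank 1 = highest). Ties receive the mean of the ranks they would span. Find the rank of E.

Sorted (descending): 13.71, 13.58, 12.98, 12.9, 12.9, 12.76, 11.9, 11.89
The 2 values of 12.9 occupy positions 4–5 → average rank (4+5)/2 = 4.5.
E has value 12.9 s → rank 4.5.

4.5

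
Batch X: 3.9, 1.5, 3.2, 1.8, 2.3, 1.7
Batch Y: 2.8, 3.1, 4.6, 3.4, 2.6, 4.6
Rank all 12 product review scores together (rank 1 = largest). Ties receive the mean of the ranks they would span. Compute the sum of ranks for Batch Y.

Sorted (descending): 4.6, 4.6, 3.9, 3.4, 3.2, 3.1, 2.8, 2.6, 2.3, 1.8, 1.7, 1.5
The 2 values of 4.6 occupy positions 1–2 → average rank (1+2)/2 = 1.5.
Batch Y values → pooled ranks: 2.8→7, 3.1→6, 4.6→1.5, 3.4→4, 2.6→8, 4.6→1.5
Rank sum = 7 + 6 + 1.5 + 4 + 8 + 1.5 = 28

28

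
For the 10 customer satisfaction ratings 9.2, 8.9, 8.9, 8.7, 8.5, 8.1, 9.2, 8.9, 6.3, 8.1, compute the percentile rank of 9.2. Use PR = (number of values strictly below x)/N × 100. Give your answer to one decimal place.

N = 10.
Strictly below 9.2: 8. Equal to 9.2: 2.
PR = 8/10 × 100 = 80.0

80.0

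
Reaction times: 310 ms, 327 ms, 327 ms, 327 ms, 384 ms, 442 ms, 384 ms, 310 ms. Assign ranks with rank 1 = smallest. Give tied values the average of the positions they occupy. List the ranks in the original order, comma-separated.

Sorted (ascending): 310, 310, 327, 327, 327, 384, 384, 442
The 2 values of 310 occupy positions 1–2 → average rank (1+2)/2 = 1.5.
The 3 values of 327 occupy positions 3–5 → average rank 4.
The 2 values of 384 occupy positions 6–7 → average rank (6+7)/2 = 6.5.

1.5, 4, 4, 4, 6.5, 8, 6.5, 1.5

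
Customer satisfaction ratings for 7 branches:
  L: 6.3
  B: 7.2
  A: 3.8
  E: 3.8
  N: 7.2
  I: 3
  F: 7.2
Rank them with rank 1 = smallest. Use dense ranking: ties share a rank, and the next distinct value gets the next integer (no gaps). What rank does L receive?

3

Sorted (ascending): 3, 3.8, 3.8, 6.3, 7.2, 7.2, 7.2
The 2 values of 3.8 share dense rank 2.
The 3 values of 7.2 share dense rank 4.
Remaining distinct values take the next consecutive integers.
L has value 6.3 → rank 3.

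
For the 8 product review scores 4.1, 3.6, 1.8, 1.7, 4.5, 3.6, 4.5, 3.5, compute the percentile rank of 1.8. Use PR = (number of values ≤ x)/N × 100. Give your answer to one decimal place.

N = 8.
Strictly below 1.8: 1. Equal to 1.8: 1.
PR = 2/8 × 100 = 25.0

25.0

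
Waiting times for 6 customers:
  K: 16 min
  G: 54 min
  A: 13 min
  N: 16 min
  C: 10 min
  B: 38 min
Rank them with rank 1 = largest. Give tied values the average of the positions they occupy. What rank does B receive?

2

Sorted (descending): 54, 38, 16, 16, 13, 10
The 2 values of 16 occupy positions 3–4 → average rank (3+4)/2 = 3.5.
B has value 38 min → rank 2.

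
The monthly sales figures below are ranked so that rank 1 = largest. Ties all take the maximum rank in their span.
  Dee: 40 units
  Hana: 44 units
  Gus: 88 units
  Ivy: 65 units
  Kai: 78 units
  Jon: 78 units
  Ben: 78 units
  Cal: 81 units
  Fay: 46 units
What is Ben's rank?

5

Sorted (descending): 88, 81, 78, 78, 78, 65, 46, 44, 40
The 3 values of 78 occupy positions 3–5 → each gets rank 5.
Ben has value 78 units → rank 5.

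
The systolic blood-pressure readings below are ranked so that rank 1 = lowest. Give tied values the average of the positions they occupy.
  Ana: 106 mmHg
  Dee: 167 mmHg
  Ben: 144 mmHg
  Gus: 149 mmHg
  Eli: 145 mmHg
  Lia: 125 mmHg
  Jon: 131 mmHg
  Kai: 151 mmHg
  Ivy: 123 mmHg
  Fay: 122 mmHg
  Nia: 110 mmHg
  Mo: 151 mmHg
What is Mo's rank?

Sorted (ascending): 106, 110, 122, 123, 125, 131, 144, 145, 149, 151, 151, 167
The 2 values of 151 occupy positions 10–11 → average rank (10+11)/2 = 10.5.
Mo has value 151 mmHg → rank 10.5.

10.5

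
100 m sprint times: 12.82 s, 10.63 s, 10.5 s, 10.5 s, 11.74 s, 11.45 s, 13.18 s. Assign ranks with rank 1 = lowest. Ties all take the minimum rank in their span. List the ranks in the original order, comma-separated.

Sorted (ascending): 10.5, 10.5, 10.63, 11.45, 11.74, 12.82, 13.18
The 2 values of 10.5 occupy positions 1–2 → each gets rank 1.

6, 3, 1, 1, 5, 4, 7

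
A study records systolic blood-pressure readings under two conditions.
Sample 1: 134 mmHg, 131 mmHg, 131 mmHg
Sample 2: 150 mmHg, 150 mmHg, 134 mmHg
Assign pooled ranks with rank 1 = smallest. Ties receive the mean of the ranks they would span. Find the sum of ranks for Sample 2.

Sorted (ascending): 131, 131, 134, 134, 150, 150
The 2 values of 131 occupy positions 1–2 → average rank (1+2)/2 = 1.5.
The 2 values of 134 occupy positions 3–4 → average rank (3+4)/2 = 3.5.
The 2 values of 150 occupy positions 5–6 → average rank (5+6)/2 = 5.5.
Sample 2 values → pooled ranks: 150→5.5, 150→5.5, 134→3.5
Rank sum = 5.5 + 5.5 + 3.5 = 14.5

14.5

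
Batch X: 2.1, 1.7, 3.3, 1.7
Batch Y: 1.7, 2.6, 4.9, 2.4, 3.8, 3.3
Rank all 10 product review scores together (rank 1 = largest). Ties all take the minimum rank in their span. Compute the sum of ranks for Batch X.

Sorted (descending): 4.9, 3.8, 3.3, 3.3, 2.6, 2.4, 2.1, 1.7, 1.7, 1.7
The 2 values of 3.3 occupy positions 3–4 → each gets rank 3.
The 3 values of 1.7 occupy positions 8–10 → each gets rank 8.
Batch X values → pooled ranks: 2.1→7, 1.7→8, 3.3→3, 1.7→8
Rank sum = 7 + 8 + 3 + 8 = 26

26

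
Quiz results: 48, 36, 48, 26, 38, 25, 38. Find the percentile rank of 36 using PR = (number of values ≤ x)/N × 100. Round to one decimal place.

N = 7.
Strictly below 36: 2. Equal to 36: 1.
PR = 3/7 × 100 = 42.9

42.9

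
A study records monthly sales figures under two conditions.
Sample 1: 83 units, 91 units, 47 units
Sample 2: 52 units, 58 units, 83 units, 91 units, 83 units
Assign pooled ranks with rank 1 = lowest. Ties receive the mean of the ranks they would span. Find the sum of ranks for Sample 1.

Sorted (ascending): 47, 52, 58, 83, 83, 83, 91, 91
The 3 values of 83 occupy positions 4–6 → average rank 5.
The 2 values of 91 occupy positions 7–8 → average rank (7+8)/2 = 7.5.
Sample 1 values → pooled ranks: 83→5, 91→7.5, 47→1
Rank sum = 5 + 7.5 + 1 = 13.5

13.5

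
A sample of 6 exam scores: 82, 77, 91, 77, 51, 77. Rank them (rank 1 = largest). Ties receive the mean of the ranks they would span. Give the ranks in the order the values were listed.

2, 4, 1, 4, 6, 4

Sorted (descending): 91, 82, 77, 77, 77, 51
The 3 values of 77 occupy positions 3–5 → average rank 4.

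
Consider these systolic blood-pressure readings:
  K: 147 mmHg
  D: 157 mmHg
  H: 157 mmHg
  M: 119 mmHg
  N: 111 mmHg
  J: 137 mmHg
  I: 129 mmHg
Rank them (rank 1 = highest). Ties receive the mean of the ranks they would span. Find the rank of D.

Sorted (descending): 157, 157, 147, 137, 129, 119, 111
The 2 values of 157 occupy positions 1–2 → average rank (1+2)/2 = 1.5.
D has value 157 mmHg → rank 1.5.

1.5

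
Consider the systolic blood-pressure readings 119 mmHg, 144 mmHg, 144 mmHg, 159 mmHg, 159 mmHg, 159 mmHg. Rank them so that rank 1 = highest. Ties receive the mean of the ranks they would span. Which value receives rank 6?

Sorted (descending): 159, 159, 159, 144, 144, 119
The 3 values of 159 occupy positions 1–3 → average rank 2.
The 2 values of 144 occupy positions 4–5 → average rank (4+5)/2 = 4.5.
Rank 6 → value 119.

119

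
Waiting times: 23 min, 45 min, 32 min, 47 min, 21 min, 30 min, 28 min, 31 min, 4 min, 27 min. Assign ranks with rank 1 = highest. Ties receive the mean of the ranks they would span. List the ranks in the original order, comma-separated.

Sorted (descending): 47, 45, 32, 31, 30, 28, 27, 23, 21, 4
No ties — each value takes its position as its rank.

8, 2, 3, 1, 9, 5, 6, 4, 10, 7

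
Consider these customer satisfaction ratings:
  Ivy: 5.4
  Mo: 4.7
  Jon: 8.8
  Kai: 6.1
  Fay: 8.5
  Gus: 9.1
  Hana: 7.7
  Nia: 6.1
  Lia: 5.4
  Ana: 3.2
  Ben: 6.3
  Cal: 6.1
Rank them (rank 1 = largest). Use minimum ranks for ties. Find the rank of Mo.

11

Sorted (descending): 9.1, 8.8, 8.5, 7.7, 6.3, 6.1, 6.1, 6.1, 5.4, 5.4, 4.7, 3.2
The 3 values of 6.1 occupy positions 6–8 → each gets rank 6.
The 2 values of 5.4 occupy positions 9–10 → each gets rank 9.
Mo has value 4.7 → rank 11.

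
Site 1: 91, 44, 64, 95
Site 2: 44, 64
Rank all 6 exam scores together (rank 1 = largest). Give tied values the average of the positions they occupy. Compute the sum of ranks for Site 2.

9

Sorted (descending): 95, 91, 64, 64, 44, 44
The 2 values of 64 occupy positions 3–4 → average rank (3+4)/2 = 3.5.
The 2 values of 44 occupy positions 5–6 → average rank (5+6)/2 = 5.5.
Site 2 values → pooled ranks: 44→5.5, 64→3.5
Rank sum = 5.5 + 3.5 = 9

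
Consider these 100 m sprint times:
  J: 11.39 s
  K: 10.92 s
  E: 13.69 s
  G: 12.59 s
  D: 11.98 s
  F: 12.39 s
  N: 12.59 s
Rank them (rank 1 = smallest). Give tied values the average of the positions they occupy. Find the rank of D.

3

Sorted (ascending): 10.92, 11.39, 11.98, 12.39, 12.59, 12.59, 13.69
The 2 values of 12.59 occupy positions 5–6 → average rank (5+6)/2 = 5.5.
D has value 11.98 s → rank 3.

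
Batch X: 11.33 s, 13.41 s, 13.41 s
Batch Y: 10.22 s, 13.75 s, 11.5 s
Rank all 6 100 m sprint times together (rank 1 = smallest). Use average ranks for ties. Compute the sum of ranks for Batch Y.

10

Sorted (ascending): 10.22, 11.33, 11.5, 13.41, 13.41, 13.75
The 2 values of 13.41 occupy positions 4–5 → average rank (4+5)/2 = 4.5.
Batch Y values → pooled ranks: 10.22→1, 13.75→6, 11.5→3
Rank sum = 1 + 6 + 3 = 10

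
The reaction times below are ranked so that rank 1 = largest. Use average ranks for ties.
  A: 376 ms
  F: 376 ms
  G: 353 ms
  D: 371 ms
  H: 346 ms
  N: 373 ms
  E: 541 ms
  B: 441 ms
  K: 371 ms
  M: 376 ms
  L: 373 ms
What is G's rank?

Sorted (descending): 541, 441, 376, 376, 376, 373, 373, 371, 371, 353, 346
The 3 values of 376 occupy positions 3–5 → average rank 4.
The 2 values of 373 occupy positions 6–7 → average rank (6+7)/2 = 6.5.
The 2 values of 371 occupy positions 8–9 → average rank (8+9)/2 = 8.5.
G has value 353 ms → rank 10.

10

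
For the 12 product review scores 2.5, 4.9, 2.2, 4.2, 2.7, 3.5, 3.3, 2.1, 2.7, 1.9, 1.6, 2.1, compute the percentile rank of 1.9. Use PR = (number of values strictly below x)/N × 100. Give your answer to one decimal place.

8.3

N = 12.
Strictly below 1.9: 1. Equal to 1.9: 1.
PR = 1/12 × 100 = 8.3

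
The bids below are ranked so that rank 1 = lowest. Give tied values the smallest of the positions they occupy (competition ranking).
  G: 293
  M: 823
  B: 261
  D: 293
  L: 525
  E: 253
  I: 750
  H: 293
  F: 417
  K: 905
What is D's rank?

3

Sorted (ascending): 253, 261, 293, 293, 293, 417, 525, 750, 823, 905
The 3 values of 293 occupy positions 3–5 → each gets rank 3.
D has value 293 → rank 3.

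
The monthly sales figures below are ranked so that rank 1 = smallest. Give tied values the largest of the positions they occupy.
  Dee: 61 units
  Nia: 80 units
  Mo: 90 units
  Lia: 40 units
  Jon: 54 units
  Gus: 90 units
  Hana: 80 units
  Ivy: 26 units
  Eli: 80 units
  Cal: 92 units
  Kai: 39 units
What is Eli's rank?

8

Sorted (ascending): 26, 39, 40, 54, 61, 80, 80, 80, 90, 90, 92
The 3 values of 80 occupy positions 6–8 → each gets rank 8.
The 2 values of 90 occupy positions 9–10 → each gets rank 10.
Eli has value 80 units → rank 8.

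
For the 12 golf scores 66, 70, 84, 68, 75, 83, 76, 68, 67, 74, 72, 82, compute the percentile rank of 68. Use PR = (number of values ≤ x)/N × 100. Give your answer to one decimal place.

N = 12.
Strictly below 68: 2. Equal to 68: 2.
PR = 4/12 × 100 = 33.3

33.3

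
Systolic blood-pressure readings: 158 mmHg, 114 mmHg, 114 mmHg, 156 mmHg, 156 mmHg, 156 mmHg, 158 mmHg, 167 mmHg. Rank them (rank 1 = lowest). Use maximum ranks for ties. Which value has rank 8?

167

Sorted (ascending): 114, 114, 156, 156, 156, 158, 158, 167
The 2 values of 114 occupy positions 1–2 → each gets rank 2.
The 3 values of 156 occupy positions 3–5 → each gets rank 5.
The 2 values of 158 occupy positions 6–7 → each gets rank 7.
Rank 8 → value 167.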